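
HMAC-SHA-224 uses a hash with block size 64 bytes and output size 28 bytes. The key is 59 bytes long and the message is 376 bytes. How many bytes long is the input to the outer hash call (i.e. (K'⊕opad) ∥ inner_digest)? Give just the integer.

Key is 59 ≤ 64 bytes, zero-padded: |K'| = 64.
Outer input = (K'⊕opad) ∥ H(inner) → 64 + 28 = 92 bytes.

92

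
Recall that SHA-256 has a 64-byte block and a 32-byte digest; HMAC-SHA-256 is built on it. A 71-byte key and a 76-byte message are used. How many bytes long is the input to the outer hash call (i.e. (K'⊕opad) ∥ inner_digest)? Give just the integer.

96

Key is 71 > 64 bytes, so it is hashed to 32 bytes then zero-padded to 64: |K'| = 64.
Outer input = (K'⊕opad) ∥ H(inner) → 64 + 32 = 96 bytes.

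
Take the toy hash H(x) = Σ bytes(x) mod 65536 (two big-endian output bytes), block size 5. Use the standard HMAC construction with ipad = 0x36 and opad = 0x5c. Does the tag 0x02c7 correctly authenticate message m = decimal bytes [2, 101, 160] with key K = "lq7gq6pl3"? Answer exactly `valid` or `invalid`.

Key "lq7gq6pl3" = 6c 71 37 67 71 36 70 6c 33 is 9 bytes > B = 5, so hash it first: H(key) = 03 31, then zero-pad to 5 bytes: K' = 03 31 00 00 00.
K' ⊕ ipad = 35 07 36 36 36; K' ⊕ opad = 5f 6d 5c 5c 5c.
Inner hash: sum = 53+7+54+54+54+2+101+160 = 485 → 01 e5.
Outer hash (recomputed tag): sum = 95+109+92+92+92+1+229 = 710 → 02 c6.
Recomputed tag = 02c6; claimed = 02c7 → mismatch.

invalid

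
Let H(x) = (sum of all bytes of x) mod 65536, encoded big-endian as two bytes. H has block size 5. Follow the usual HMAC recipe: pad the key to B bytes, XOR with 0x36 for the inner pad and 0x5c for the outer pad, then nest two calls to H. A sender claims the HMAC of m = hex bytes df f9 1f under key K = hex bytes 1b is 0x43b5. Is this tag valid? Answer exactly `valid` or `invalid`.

Key hex bytes 1b is 1 byte ≤ B = 5; zero-pad to 5 bytes: K' = 1b 00 00 00 00.
K' ⊕ ipad = 2d 36 36 36 36; K' ⊕ opad = 47 5c 5c 5c 5c.
Inner hash: sum = 45+54+54+54+54+223+249+31 = 764 → 02 fc.
Outer hash (recomputed tag): sum = 71+92+92+92+92+2+252 = 693 → 02 b5.
Recomputed tag = 02b5; claimed = 43b5 → mismatch.

invalid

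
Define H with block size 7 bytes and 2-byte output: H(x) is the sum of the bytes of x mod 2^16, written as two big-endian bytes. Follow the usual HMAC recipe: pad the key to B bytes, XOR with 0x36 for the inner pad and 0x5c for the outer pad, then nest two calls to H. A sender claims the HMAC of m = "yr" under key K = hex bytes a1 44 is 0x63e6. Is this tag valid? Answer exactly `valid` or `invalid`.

Key hex bytes a1 44 is 2 bytes ≤ B = 7; zero-pad to 7 bytes: K' = a1 44 00 00 00 00 00.
K' ⊕ ipad = 97 72 36 36 36 36 36; K' ⊕ opad = fd 18 5c 5c 5c 5c 5c.
Inner hash: sum = 151+114+54+54+54+54+54+121+114 = 770 → 03 02.
Outer hash (recomputed tag): sum = 253+24+92+92+92+92+92+3+2 = 742 → 02 e6.
Recomputed tag = 02e6; claimed = 63e6 → mismatch.

invalid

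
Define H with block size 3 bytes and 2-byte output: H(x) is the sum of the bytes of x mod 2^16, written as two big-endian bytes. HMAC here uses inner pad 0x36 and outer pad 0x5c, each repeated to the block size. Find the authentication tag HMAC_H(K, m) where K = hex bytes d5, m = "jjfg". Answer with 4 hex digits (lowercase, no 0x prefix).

0233

Key hex bytes d5 is 1 byte ≤ B = 3; zero-pad to 3 bytes: K' = d5 00 00.
K' ⊕ ipad = e3 36 36.  K' ⊕ opad = 89 5c 5c.
Inner input = (K'⊕ipad) ∥ m = e3 36 36 ∥ 6a 6a 66 67.
Inner hash: sum = 227+54+54+106+106+102+103 = 752 → 02 f0.
Outer input = (K'⊕opad) ∥ inner = 89 5c 5c ∥ 02 f0.
Outer hash (tag): sum = 137+92+92+2+240 = 563 → 02 33.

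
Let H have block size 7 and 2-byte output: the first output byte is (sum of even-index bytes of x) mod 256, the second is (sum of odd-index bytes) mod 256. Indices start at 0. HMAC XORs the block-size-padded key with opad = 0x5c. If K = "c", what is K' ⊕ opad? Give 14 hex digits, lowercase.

Key "c" = 63 is 1 byte ≤ B = 7; zero-pad to 7 bytes: K' = 63 00 00 00 00 00 00.
XOR each byte with 0x5c: 63⊕5c=3f, 00⊕5c=5c, 00⊕5c=5c, 00⊕5c=5c, 00⊕5c=5c, 00⊕5c=5c, 00⊕5c=5c.

3f5c5c5c5c5c5c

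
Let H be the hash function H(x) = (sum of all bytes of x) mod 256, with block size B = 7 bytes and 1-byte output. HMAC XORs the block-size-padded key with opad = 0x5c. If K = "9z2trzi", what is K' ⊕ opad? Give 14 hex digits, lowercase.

Key "9z2trzi" = 39 7a 32 74 72 7a 69 is exactly B = 7 bytes: K' = 39 7a 32 74 72 7a 69.
XOR each byte with 0x5c: 39⊕5c=65, 7a⊕5c=26, 32⊕5c=6e, 74⊕5c=28, 72⊕5c=2e, 7a⊕5c=26, 69⊕5c=35.

65266e282e2635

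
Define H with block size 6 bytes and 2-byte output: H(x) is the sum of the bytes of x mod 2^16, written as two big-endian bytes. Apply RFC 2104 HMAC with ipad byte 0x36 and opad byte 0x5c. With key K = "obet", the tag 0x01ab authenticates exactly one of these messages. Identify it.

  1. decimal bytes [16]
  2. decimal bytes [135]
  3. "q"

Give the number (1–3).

Key "obet" = 6f 62 65 74 is 4 bytes ≤ B = 6; zero-pad to 6 bytes: K' = 6f 62 65 74 00 00.
K' ⊕ ipad = 59 54 53 42 36 36; K' ⊕ opad = 33 3e 39 28 5c 5c.
m1: inner = H(59 54 53 42 36 36 10) = 01 be; tag = H(33 3e 39 28 5c 5c 01 be) = 0249
m2: inner = H(59 54 53 42 36 36 87) = 02 35; tag = H(33 3e 39 28 5c 5c 02 35) = 01c1
m3: inner = H(59 54 53 42 36 36 71) = 02 1f; tag = H(33 3e 39 28 5c 5c 02 1f) = 01ab ← matches

3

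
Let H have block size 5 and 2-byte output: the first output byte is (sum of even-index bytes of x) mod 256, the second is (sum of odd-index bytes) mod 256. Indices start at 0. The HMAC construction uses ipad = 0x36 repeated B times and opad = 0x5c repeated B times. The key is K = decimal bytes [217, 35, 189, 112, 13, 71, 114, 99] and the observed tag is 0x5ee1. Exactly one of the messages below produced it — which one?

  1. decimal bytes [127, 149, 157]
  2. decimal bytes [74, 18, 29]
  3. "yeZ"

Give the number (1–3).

1

Key decimal bytes [217, 35, 189, 112, 13, 71, 114, 99] = d9 23 bd 70 0d 47 72 63 is 8 bytes > B = 5, so hash it first: H(key) = 15 3d, then zero-pad to 5 bytes: K' = 15 3d 00 00 00.
K' ⊕ ipad = 23 0b 36 36 36; K' ⊕ opad = 49 61 5c 5c 5c.
m1: inner = H(23 0b 36 36 36 7f 95 9d) = 24 5d; tag = H(49 61 5c 5c 5c 24 5d) = 5ee1 ← matches
m2: inner = H(23 0b 36 36 36 4a 12 1d) = a1 a8; tag = H(49 61 5c 5c 5c a1 a8) = a95e
m3: inner = H(23 0b 36 36 36 79 65 5a) = f4 14; tag = H(49 61 5c 5c 5c f4 14) = 15b1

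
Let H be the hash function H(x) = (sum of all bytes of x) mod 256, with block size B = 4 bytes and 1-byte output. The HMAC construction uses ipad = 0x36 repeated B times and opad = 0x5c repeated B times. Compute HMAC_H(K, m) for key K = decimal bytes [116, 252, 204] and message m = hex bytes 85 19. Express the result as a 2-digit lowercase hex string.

8e

Key decimal bytes [116, 252, 204] = 74 fc cc is 3 bytes ≤ B = 4; zero-pad to 4 bytes: K' = 74 fc cc 00.
K' ⊕ ipad = 42 ca fa 36.  K' ⊕ opad = 28 a0 90 5c.
Inner input = (K'⊕ipad) ∥ m = 42 ca fa 36 ∥ 85 19.
Inner hash: sum = 66+202+250+54+133+25 = 730; mod 256 = 218 → da.
Outer input = (K'⊕opad) ∥ inner = 28 a0 90 5c ∥ da.
Outer hash (tag): sum = 40+160+144+92+218 = 654; mod 256 = 142 → 8e.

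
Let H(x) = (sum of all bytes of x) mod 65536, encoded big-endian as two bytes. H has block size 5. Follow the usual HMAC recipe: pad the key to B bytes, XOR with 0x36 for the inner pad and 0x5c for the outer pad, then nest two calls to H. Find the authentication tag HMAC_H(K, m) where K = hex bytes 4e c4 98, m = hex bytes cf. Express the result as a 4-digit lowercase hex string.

027c

Key hex bytes 4e c4 98 is 3 bytes ≤ B = 5; zero-pad to 5 bytes: K' = 4e c4 98 00 00.
K' ⊕ ipad = 78 f2 ae 36 36.  K' ⊕ opad = 12 98 c4 5c 5c.
Inner input = (K'⊕ipad) ∥ m = 78 f2 ae 36 36 ∥ cf.
Inner hash: sum = 120+242+174+54+54+207 = 851 → 03 53.
Outer input = (K'⊕opad) ∥ inner = 12 98 c4 5c 5c ∥ 03 53.
Outer hash (tag): sum = 18+152+196+92+92+3+83 = 636 → 02 7c.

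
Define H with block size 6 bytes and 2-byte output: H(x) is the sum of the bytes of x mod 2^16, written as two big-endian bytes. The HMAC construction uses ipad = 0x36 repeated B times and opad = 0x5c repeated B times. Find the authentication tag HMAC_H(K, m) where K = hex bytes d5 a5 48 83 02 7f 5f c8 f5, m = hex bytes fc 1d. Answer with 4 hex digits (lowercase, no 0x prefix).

Key hex bytes d5 a5 48 83 02 7f 5f c8 f5 is 9 bytes > B = 6, so hash it first: H(key) = 04 e2, then zero-pad to 6 bytes: K' = 04 e2 00 00 00 00.
K' ⊕ ipad = 32 d4 36 36 36 36.  K' ⊕ opad = 58 be 5c 5c 5c 5c.
Inner input = (K'⊕ipad) ∥ m = 32 d4 36 36 36 36 ∥ fc 1d.
Inner hash: sum = 50+212+54+54+54+54+252+29 = 759 → 02 f7.
Outer input = (K'⊕opad) ∥ inner = 58 be 5c 5c 5c 5c ∥ 02 f7.
Outer hash (tag): sum = 88+190+92+92+92+92+2+247 = 895 → 03 7f.

037f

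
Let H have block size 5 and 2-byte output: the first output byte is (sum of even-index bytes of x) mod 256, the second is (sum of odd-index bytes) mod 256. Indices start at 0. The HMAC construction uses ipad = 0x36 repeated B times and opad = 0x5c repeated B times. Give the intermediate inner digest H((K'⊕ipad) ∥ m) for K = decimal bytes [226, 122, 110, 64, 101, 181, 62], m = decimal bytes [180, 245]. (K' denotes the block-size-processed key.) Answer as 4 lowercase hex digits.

2643

Key decimal bytes [226, 122, 110, 64, 101, 181, 62] = e2 7a 6e 40 65 b5 3e is 7 bytes > B = 5, so hash it first: H(key) = f3 6f, then zero-pad to 5 bytes: K' = f3 6f 00 00 00.
K' ⊕ ipad = c5 59 36 36 36.
Inner input = c5 59 36 36 36 ∥ b4 f5.
Inner hash: even-index sum = 550 mod 256 = 38; odd-index sum = 323 mod 256 = 67 → 26 43.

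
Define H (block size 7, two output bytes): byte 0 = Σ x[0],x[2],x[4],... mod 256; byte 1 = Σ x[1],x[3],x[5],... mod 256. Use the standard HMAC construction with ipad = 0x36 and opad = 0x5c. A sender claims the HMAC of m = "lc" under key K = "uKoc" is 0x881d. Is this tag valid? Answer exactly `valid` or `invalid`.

valid

Key "uKoc" = 75 4b 6f 63 is 4 bytes ≤ B = 7; zero-pad to 7 bytes: K' = 75 4b 6f 63 00 00 00.
K' ⊕ ipad = 43 7d 59 55 36 36 36; K' ⊕ opad = 29 17 33 3f 5c 5c 5c.
Inner hash: even-index sum = 363 mod 256 = 107; odd-index sum = 372 mod 256 = 116 → 6b 74.
Outer hash (recomputed tag): even-index sum = 392 mod 256 = 136; odd-index sum = 285 mod 256 = 29 → 88 1d.
Recomputed tag = 881d; claimed = 881d → match.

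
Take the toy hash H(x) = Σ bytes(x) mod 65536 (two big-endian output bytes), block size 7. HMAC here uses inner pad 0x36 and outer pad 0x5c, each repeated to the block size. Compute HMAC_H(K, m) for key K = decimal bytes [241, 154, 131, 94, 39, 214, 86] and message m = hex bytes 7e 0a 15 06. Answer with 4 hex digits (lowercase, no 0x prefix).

Key decimal bytes [241, 154, 131, 94, 39, 214, 86] = f1 9a 83 5e 27 d6 56 is exactly B = 7 bytes: K' = f1 9a 83 5e 27 d6 56.
K' ⊕ ipad = c7 ac b5 68 11 e0 60.  K' ⊕ opad = ad c6 df 02 7b 8a 0a.
Inner input = (K'⊕ipad) ∥ m = c7 ac b5 68 11 e0 60 ∥ 7e 0a 15 06.
Inner hash: sum = 199+172+181+104+17+224+96+126+10+21+6 = 1156 → 04 84.
Outer input = (K'⊕opad) ∥ inner = ad c6 df 02 7b 8a 0a ∥ 04 84.
Outer hash (tag): sum = 173+198+223+2+123+138+10+4+132 = 1003 → 03 eb.

03eb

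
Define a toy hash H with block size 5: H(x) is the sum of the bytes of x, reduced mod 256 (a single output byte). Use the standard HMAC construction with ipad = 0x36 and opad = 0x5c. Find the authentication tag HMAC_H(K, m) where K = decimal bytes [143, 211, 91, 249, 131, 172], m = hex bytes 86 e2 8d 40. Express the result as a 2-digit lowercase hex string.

09

Key decimal bytes [143, 211, 91, 249, 131, 172] = 8f d3 5b f9 83 ac is 6 bytes > B = 5, so hash it first: H(key) = e5, then zero-pad to 5 bytes: K' = e5 00 00 00 00.
K' ⊕ ipad = d3 36 36 36 36.  K' ⊕ opad = b9 5c 5c 5c 5c.
Inner input = (K'⊕ipad) ∥ m = d3 36 36 36 36 ∥ 86 e2 8d 40.
Inner hash: sum = 211+54+54+54+54+134+226+141+64 = 992; mod 256 = 224 → e0.
Outer input = (K'⊕opad) ∥ inner = b9 5c 5c 5c 5c ∥ e0.
Outer hash (tag): sum = 185+92+92+92+92+224 = 777; mod 256 = 9 → 09.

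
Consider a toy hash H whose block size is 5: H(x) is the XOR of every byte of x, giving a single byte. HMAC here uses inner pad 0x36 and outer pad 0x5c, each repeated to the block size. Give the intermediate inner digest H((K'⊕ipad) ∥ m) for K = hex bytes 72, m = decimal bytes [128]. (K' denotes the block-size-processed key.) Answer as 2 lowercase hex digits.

Key hex bytes 72 is 1 byte ≤ B = 5; zero-pad to 5 bytes: K' = 72 00 00 00 00.
K' ⊕ ipad = 44 36 36 36 36.
Inner input = 44 36 36 36 36 ∥ 80.
Inner hash: XOR 44⊕36⊕36⊕36⊕36⊕80 = c4.

c4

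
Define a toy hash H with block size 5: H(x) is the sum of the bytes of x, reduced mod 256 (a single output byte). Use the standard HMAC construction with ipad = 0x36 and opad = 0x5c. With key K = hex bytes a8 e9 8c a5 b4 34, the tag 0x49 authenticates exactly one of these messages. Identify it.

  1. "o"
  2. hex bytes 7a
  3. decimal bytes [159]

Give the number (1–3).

Key hex bytes a8 e9 8c a5 b4 34 is 6 bytes > B = 5, so hash it first: H(key) = aa, then zero-pad to 5 bytes: K' = aa 00 00 00 00.
K' ⊕ ipad = 9c 36 36 36 36; K' ⊕ opad = f6 5c 5c 5c 5c.
m1: inner = H(9c 36 36 36 36 6f) = e3; tag = H(f6 5c 5c 5c 5c e3) = 49 ← matches
m2: inner = H(9c 36 36 36 36 7a) = ee; tag = H(f6 5c 5c 5c 5c ee) = 54
m3: inner = H(9c 36 36 36 36 9f) = 13; tag = H(f6 5c 5c 5c 5c 13) = 79

1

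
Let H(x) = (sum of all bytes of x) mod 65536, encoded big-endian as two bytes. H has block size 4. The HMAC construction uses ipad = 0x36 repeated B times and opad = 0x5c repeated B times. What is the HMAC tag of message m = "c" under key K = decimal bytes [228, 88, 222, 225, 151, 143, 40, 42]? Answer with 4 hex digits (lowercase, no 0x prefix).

Key decimal bytes [228, 88, 222, 225, 151, 143, 40, 42] = e4 58 de e1 97 8f 28 2a is 8 bytes > B = 4, so hash it first: H(key) = 04 73, then zero-pad to 4 bytes: K' = 04 73 00 00.
K' ⊕ ipad = 32 45 36 36.  K' ⊕ opad = 58 2f 5c 5c.
Inner input = (K'⊕ipad) ∥ m = 32 45 36 36 ∥ 63.
Inner hash: sum = 50+69+54+54+99 = 326 → 01 46.
Outer input = (K'⊕opad) ∥ inner = 58 2f 5c 5c ∥ 01 46.
Outer hash (tag): sum = 88+47+92+92+1+70 = 390 → 01 86.

0186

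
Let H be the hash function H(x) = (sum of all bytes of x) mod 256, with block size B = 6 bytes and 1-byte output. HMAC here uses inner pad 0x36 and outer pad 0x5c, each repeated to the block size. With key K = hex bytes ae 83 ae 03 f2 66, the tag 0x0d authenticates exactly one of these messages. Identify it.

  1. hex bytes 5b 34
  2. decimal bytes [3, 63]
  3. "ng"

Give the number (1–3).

Key hex bytes ae 83 ae 03 f2 66 is exactly B = 6 bytes: K' = ae 83 ae 03 f2 66.
K' ⊕ ipad = 98 b5 98 35 c4 50; K' ⊕ opad = f2 df f2 5f ae 3a.
m1: inner = H(98 b5 98 35 c4 50 5b 34) = bd; tag = H(f2 df f2 5f ae 3a bd) = c7
m2: inner = H(98 b5 98 35 c4 50 03 3f) = 70; tag = H(f2 df f2 5f ae 3a 70) = 7a
m3: inner = H(98 b5 98 35 c4 50 6e 67) = 03; tag = H(f2 df f2 5f ae 3a 03) = 0d ← matches

3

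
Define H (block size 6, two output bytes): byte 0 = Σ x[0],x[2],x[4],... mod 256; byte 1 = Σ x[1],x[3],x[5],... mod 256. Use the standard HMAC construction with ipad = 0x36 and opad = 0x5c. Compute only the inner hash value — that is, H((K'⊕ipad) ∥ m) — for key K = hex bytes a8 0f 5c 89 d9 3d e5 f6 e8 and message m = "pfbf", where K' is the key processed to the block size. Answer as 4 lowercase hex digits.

Key hex bytes a8 0f 5c 89 d9 3d e5 f6 e8 is 9 bytes > B = 6, so hash it first: H(key) = aa cb, then zero-pad to 6 bytes: K' = aa cb 00 00 00 00.
K' ⊕ ipad = 9c fd 36 36 36 36.
Inner input = 9c fd 36 36 36 36 ∥ 70 66 62 66.
Inner hash: even-index sum = 474 mod 256 = 218; odd-index sum = 565 mod 256 = 53 → da 35.

da35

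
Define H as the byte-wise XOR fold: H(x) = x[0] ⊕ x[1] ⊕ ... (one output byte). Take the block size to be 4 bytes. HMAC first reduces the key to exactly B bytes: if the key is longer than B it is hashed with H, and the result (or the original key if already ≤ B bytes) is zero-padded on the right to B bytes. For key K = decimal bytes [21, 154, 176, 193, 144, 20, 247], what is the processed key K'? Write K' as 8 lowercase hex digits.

8d000000

|K| = 7 > B = 4, so first hash the key.
H(K): XOR 15⊕9a⊕b0⊕c1⊕90⊕14⊕f7 = 8d.
Zero-pad H(K) = 8d to 4 bytes: K' = 8d 00 00 00.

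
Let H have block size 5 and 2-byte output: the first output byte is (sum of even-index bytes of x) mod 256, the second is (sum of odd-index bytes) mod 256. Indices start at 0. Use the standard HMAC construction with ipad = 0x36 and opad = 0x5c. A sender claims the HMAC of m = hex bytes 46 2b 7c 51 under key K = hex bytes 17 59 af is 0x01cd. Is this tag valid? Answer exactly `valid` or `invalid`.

valid

Key hex bytes 17 59 af is 3 bytes ≤ B = 5; zero-pad to 5 bytes: K' = 17 59 af 00 00.
K' ⊕ ipad = 21 6f 99 36 36; K' ⊕ opad = 4b 05 f3 5c 5c.
Inner hash: even-index sum = 364 mod 256 = 108; odd-index sum = 359 mod 256 = 103 → 6c 67.
Outer hash (recomputed tag): even-index sum = 513 mod 256 = 1; odd-index sum = 205 mod 256 = 205 → 01 cd.
Recomputed tag = 01cd; claimed = 01cd → match.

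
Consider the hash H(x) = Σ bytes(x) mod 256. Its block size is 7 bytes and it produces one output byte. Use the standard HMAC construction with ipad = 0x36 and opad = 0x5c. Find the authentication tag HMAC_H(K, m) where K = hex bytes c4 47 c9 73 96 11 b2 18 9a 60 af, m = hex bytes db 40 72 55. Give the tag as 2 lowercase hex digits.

Key hex bytes c4 47 c9 73 96 11 b2 18 9a 60 af is 11 bytes > B = 7, so hash it first: H(key) = 61, then zero-pad to 7 bytes: K' = 61 00 00 00 00 00 00.
K' ⊕ ipad = 57 36 36 36 36 36 36.  K' ⊕ opad = 3d 5c 5c 5c 5c 5c 5c.
Inner input = (K'⊕ipad) ∥ m = 57 36 36 36 36 36 36 ∥ db 40 72 55.
Inner hash: sum = 87+54+54+54+54+54+54+219+64+114+85 = 893; mod 256 = 125 → 7d.
Outer input = (K'⊕opad) ∥ inner = 3d 5c 5c 5c 5c 5c 5c ∥ 7d.
Outer hash (tag): sum = 61+92+92+92+92+92+92+125 = 738; mod 256 = 226 → e2.

e2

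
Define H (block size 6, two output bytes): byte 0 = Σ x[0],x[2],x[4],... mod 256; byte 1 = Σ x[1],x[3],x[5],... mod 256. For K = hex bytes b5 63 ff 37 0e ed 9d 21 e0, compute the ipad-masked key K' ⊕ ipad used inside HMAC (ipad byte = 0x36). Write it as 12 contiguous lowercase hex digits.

099e36363636

Key hex bytes b5 63 ff 37 0e ed 9d 21 e0 is 9 bytes > B = 6, so hash it first: H(key) = 3f a8, then zero-pad to 6 bytes: K' = 3f a8 00 00 00 00.
XOR each byte with 0x36: 3f⊕36=09, a8⊕36=9e, 00⊕36=36, 00⊕36=36, 00⊕36=36, 00⊕36=36.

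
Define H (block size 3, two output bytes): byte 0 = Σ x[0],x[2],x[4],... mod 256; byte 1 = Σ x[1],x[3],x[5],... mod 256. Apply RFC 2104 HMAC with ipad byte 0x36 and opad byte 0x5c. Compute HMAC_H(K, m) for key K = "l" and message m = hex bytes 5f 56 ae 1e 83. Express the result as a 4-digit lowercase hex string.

5260

Key "l" = 6c is 1 byte ≤ B = 3; zero-pad to 3 bytes: K' = 6c 00 00.
K' ⊕ ipad = 5a 36 36.  K' ⊕ opad = 30 5c 5c.
Inner input = (K'⊕ipad) ∥ m = 5a 36 36 ∥ 5f 56 ae 1e 83.
Inner hash: even-index sum = 260 mod 256 = 4; odd-index sum = 454 mod 256 = 198 → 04 c6.
Outer input = (K'⊕opad) ∥ inner = 30 5c 5c ∥ 04 c6.
Outer hash (tag): even-index sum = 338 mod 256 = 82; odd-index sum = 96 mod 256 = 96 → 52 60.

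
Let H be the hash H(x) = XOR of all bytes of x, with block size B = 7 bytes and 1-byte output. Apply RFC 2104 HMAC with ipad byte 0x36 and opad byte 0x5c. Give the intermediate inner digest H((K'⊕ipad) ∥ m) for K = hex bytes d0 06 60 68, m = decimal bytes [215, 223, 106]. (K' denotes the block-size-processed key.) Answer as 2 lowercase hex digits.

8a

Key hex bytes d0 06 60 68 is 4 bytes ≤ B = 7; zero-pad to 7 bytes: K' = d0 06 60 68 00 00 00.
K' ⊕ ipad = e6 30 56 5e 36 36 36.
Inner input = e6 30 56 5e 36 36 36 ∥ d7 df 6a.
Inner hash: XOR e6⊕30⊕56⊕5e⊕36⊕36⊕36⊕d7⊕df⊕6a = 8a.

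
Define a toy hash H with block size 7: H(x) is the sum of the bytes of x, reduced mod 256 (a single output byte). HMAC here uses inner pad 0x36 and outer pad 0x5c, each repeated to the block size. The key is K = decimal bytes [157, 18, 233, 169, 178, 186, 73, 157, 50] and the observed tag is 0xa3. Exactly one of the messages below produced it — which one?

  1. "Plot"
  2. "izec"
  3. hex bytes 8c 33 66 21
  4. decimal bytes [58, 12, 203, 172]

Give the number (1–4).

2

Key decimal bytes [157, 18, 233, 169, 178, 186, 73, 157, 50] = 9d 12 e9 a9 b2 ba 49 9d 32 is 9 bytes > B = 7, so hash it first: H(key) = c5, then zero-pad to 7 bytes: K' = c5 00 00 00 00 00 00.
K' ⊕ ipad = f3 36 36 36 36 36 36; K' ⊕ opad = 99 5c 5c 5c 5c 5c 5c.
m1: inner = H(f3 36 36 36 36 36 36 50 6c 6f 74) = d6; tag = H(99 5c 5c 5c 5c 5c 5c d6) = 97
m2: inner = H(f3 36 36 36 36 36 36 69 7a 65 63) = e2; tag = H(99 5c 5c 5c 5c 5c 5c e2) = a3 ← matches
m3: inner = H(f3 36 36 36 36 36 36 8c 33 66 21) = 7d; tag = H(99 5c 5c 5c 5c 5c 5c 7d) = 3e
m4: inner = H(f3 36 36 36 36 36 36 3a 0c cb ac) = f4; tag = H(99 5c 5c 5c 5c 5c 5c f4) = b5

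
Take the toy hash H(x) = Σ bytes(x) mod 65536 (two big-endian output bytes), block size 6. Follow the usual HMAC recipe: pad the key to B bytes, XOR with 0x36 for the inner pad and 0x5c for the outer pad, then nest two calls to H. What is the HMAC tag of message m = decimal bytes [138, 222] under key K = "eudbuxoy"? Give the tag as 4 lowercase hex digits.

02b2

Key "eudbuxoy" = 65 75 64 62 75 78 6f 79 is 8 bytes > B = 6, so hash it first: H(key) = 03 75, then zero-pad to 6 bytes: K' = 03 75 00 00 00 00.
K' ⊕ ipad = 35 43 36 36 36 36.  K' ⊕ opad = 5f 29 5c 5c 5c 5c.
Inner input = (K'⊕ipad) ∥ m = 35 43 36 36 36 36 ∥ 8a de.
Inner hash: sum = 53+67+54+54+54+54+138+222 = 696 → 02 b8.
Outer input = (K'⊕opad) ∥ inner = 5f 29 5c 5c 5c 5c ∥ 02 b8.
Outer hash (tag): sum = 95+41+92+92+92+92+2+184 = 690 → 02 b2.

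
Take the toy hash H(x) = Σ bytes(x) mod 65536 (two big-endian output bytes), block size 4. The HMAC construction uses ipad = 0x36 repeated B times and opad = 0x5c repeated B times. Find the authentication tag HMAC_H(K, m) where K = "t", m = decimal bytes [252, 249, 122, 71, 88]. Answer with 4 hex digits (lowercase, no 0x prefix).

0231

Key "t" = 74 is 1 byte ≤ B = 4; zero-pad to 4 bytes: K' = 74 00 00 00.
K' ⊕ ipad = 42 36 36 36.  K' ⊕ opad = 28 5c 5c 5c.
Inner input = (K'⊕ipad) ∥ m = 42 36 36 36 ∥ fc f9 7a 47 58.
Inner hash: sum = 66+54+54+54+252+249+122+71+88 = 1010 → 03 f2.
Outer input = (K'⊕opad) ∥ inner = 28 5c 5c 5c ∥ 03 f2.
Outer hash (tag): sum = 40+92+92+92+3+242 = 561 → 02 31.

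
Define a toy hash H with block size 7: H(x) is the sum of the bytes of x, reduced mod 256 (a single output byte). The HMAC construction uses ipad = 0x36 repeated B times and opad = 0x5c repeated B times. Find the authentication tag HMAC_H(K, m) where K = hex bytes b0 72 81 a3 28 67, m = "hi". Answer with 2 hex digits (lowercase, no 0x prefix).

8d

Key hex bytes b0 72 81 a3 28 67 is 6 bytes ≤ B = 7; zero-pad to 7 bytes: K' = b0 72 81 a3 28 67 00.
K' ⊕ ipad = 86 44 b7 95 1e 51 36.  K' ⊕ opad = ec 2e dd ff 74 3b 5c.
Inner input = (K'⊕ipad) ∥ m = 86 44 b7 95 1e 51 36 ∥ 68 69.
Inner hash: sum = 134+68+183+149+30+81+54+104+105 = 908; mod 256 = 140 → 8c.
Outer input = (K'⊕opad) ∥ inner = ec 2e dd ff 74 3b 5c ∥ 8c.
Outer hash (tag): sum = 236+46+221+255+116+59+92+140 = 1165; mod 256 = 141 → 8d.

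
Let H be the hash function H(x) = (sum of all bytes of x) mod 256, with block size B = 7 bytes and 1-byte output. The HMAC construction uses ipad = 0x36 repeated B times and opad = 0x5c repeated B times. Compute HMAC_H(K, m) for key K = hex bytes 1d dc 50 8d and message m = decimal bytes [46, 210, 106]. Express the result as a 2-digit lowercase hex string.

Key hex bytes 1d dc 50 8d is 4 bytes ≤ B = 7; zero-pad to 7 bytes: K' = 1d dc 50 8d 00 00 00.
K' ⊕ ipad = 2b ea 66 bb 36 36 36.  K' ⊕ opad = 41 80 0c d1 5c 5c 5c.
Inner input = (K'⊕ipad) ∥ m = 2b ea 66 bb 36 36 36 ∥ 2e d2 6a.
Inner hash: sum = 43+234+102+187+54+54+54+46+210+106 = 1090; mod 256 = 66 → 42.
Outer input = (K'⊕opad) ∥ inner = 41 80 0c d1 5c 5c 5c ∥ 42.
Outer hash (tag): sum = 65+128+12+209+92+92+92+66 = 756; mod 256 = 244 → f4.

f4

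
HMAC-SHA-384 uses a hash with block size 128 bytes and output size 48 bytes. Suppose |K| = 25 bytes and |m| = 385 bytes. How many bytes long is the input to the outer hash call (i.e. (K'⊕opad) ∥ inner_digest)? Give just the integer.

Key is 25 ≤ 128 bytes, zero-padded: |K'| = 128.
Outer input = (K'⊕opad) ∥ H(inner) → 128 + 48 = 176 bytes.

176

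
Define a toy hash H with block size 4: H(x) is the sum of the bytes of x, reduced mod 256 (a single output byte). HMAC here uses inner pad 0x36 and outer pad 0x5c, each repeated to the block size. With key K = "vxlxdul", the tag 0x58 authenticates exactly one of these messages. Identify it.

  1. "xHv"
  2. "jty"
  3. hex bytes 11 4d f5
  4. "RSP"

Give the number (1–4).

1

Key "vxlxdul" = 76 78 6c 78 64 75 6c is 7 bytes > B = 4, so hash it first: H(key) = 17, then zero-pad to 4 bytes: K' = 17 00 00 00.
K' ⊕ ipad = 21 36 36 36; K' ⊕ opad = 4b 5c 5c 5c.
m1: inner = H(21 36 36 36 78 48 76) = f9; tag = H(4b 5c 5c 5c f9) = 58 ← matches
m2: inner = H(21 36 36 36 6a 74 79) = 1a; tag = H(4b 5c 5c 5c 1a) = 79
m3: inner = H(21 36 36 36 11 4d f5) = 16; tag = H(4b 5c 5c 5c 16) = 75
m4: inner = H(21 36 36 36 52 53 50) = b8; tag = H(4b 5c 5c 5c b8) = 17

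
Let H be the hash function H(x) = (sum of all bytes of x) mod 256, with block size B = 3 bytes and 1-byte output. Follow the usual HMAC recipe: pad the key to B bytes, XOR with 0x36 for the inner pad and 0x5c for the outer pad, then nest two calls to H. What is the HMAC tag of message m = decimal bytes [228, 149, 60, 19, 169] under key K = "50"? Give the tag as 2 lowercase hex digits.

Key "50" = 35 30 is 2 bytes ≤ B = 3; zero-pad to 3 bytes: K' = 35 30 00.
K' ⊕ ipad = 03 06 36.  K' ⊕ opad = 69 6c 5c.
Inner input = (K'⊕ipad) ∥ m = 03 06 36 ∥ e4 95 3c 13 a9.
Inner hash: sum = 3+6+54+228+149+60+19+169 = 688; mod 256 = 176 → b0.
Outer input = (K'⊕opad) ∥ inner = 69 6c 5c ∥ b0.
Outer hash (tag): sum = 105+108+92+176 = 481; mod 256 = 225 → e1.

e1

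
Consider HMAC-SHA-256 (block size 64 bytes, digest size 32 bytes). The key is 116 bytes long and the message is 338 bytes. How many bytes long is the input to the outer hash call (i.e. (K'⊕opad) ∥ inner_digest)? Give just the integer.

Key is 116 > 64 bytes, so it is hashed to 32 bytes then zero-padded to 64: |K'| = 64.
Outer input = (K'⊕opad) ∥ H(inner) → 64 + 32 = 96 bytes.

96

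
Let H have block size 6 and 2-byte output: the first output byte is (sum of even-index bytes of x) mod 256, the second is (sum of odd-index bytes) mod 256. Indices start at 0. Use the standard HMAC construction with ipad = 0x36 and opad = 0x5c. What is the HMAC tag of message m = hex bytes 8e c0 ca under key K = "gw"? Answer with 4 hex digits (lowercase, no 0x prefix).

Key "gw" = 67 77 is 2 bytes ≤ B = 6; zero-pad to 6 bytes: K' = 67 77 00 00 00 00.
K' ⊕ ipad = 51 41 36 36 36 36.  K' ⊕ opad = 3b 2b 5c 5c 5c 5c.
Inner input = (K'⊕ipad) ∥ m = 51 41 36 36 36 36 ∥ 8e c0 ca.
Inner hash: even-index sum = 533 mod 256 = 21; odd-index sum = 365 mod 256 = 109 → 15 6d.
Outer input = (K'⊕opad) ∥ inner = 3b 2b 5c 5c 5c 5c ∥ 15 6d.
Outer hash (tag): even-index sum = 264 mod 256 = 8; odd-index sum = 336 mod 256 = 80 → 08 50.

0850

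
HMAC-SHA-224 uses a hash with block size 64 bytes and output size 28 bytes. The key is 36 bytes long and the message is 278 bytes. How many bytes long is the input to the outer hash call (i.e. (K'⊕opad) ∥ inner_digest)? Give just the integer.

92

Key is 36 ≤ 64 bytes, zero-padded: |K'| = 64.
Outer input = (K'⊕opad) ∥ H(inner) → 64 + 28 = 92 bytes.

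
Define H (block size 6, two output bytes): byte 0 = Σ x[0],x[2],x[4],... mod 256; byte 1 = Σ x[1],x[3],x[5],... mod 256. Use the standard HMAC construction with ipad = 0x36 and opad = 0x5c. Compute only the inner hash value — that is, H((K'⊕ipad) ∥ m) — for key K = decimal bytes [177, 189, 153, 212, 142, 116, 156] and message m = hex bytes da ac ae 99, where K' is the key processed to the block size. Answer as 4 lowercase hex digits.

36e4

Key decimal bytes [177, 189, 153, 212, 142, 116, 156] = b1 bd 99 d4 8e 74 9c is 7 bytes > B = 6, so hash it first: H(key) = 74 05, then zero-pad to 6 bytes: K' = 74 05 00 00 00 00.
K' ⊕ ipad = 42 33 36 36 36 36.
Inner input = 42 33 36 36 36 36 ∥ da ac ae 99.
Inner hash: even-index sum = 566 mod 256 = 54; odd-index sum = 484 mod 256 = 228 → 36 e4.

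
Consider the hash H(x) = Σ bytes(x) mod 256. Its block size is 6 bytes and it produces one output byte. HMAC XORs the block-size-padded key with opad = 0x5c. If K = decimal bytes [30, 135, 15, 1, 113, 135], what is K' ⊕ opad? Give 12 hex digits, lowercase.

42db535d2ddb

Key decimal bytes [30, 135, 15, 1, 113, 135] = 1e 87 0f 01 71 87 is exactly B = 6 bytes: K' = 1e 87 0f 01 71 87.
XOR each byte with 0x5c: 1e⊕5c=42, 87⊕5c=db, 0f⊕5c=53, 01⊕5c=5d, 71⊕5c=2d, 87⊕5c=db.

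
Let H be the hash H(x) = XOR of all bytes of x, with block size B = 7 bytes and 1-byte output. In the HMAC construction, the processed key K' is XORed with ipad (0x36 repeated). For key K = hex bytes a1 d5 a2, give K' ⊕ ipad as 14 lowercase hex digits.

Key hex bytes a1 d5 a2 is 3 bytes ≤ B = 7; zero-pad to 7 bytes: K' = a1 d5 a2 00 00 00 00.
XOR each byte with 0x36: a1⊕36=97, d5⊕36=e3, a2⊕36=94, 00⊕36=36, 00⊕36=36, 00⊕36=36, 00⊕36=36.

97e39436363636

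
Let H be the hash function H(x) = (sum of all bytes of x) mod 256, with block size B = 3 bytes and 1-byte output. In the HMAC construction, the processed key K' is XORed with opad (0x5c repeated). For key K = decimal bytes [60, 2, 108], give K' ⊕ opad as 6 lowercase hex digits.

605e30

Key decimal bytes [60, 2, 108] = 3c 02 6c is exactly B = 3 bytes: K' = 3c 02 6c.
XOR each byte with 0x5c: 3c⊕5c=60, 02⊕5c=5e, 6c⊕5c=30.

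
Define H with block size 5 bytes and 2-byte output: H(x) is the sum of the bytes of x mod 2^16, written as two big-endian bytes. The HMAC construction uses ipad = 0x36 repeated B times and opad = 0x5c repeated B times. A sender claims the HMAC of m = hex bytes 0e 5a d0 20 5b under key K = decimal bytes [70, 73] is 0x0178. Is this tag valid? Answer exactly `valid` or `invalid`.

invalid

Key decimal bytes [70, 73] = 46 49 is 2 bytes ≤ B = 5; zero-pad to 5 bytes: K' = 46 49 00 00 00.
K' ⊕ ipad = 70 7f 36 36 36; K' ⊕ opad = 1a 15 5c 5c 5c.
Inner hash: sum = 112+127+54+54+54+14+90+208+32+91 = 836 → 03 44.
Outer hash (recomputed tag): sum = 26+21+92+92+92+3+68 = 394 → 01 8a.
Recomputed tag = 018a; claimed = 0178 → mismatch.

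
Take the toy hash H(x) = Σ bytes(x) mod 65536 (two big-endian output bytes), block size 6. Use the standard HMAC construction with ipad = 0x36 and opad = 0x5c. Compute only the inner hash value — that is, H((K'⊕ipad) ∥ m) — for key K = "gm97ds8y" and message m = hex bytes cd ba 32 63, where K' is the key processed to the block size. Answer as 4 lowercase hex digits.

0422

Key "gm97ds8y" = 67 6d 39 37 64 73 38 79 is 8 bytes > B = 6, so hash it first: H(key) = 02 cc, then zero-pad to 6 bytes: K' = 02 cc 00 00 00 00.
K' ⊕ ipad = 34 fa 36 36 36 36.
Inner input = 34 fa 36 36 36 36 ∥ cd ba 32 63.
Inner hash: sum = 52+250+54+54+54+54+205+186+50+99 = 1058 → 04 22.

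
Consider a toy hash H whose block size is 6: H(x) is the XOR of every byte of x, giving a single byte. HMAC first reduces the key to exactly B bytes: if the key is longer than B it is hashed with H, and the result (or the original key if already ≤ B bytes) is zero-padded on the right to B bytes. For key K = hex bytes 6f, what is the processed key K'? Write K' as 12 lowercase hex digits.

Key hex bytes 6f is 1 byte ≤ B = 6; zero-pad to 6 bytes: K' = 6f 00 00 00 00 00.

6f0000000000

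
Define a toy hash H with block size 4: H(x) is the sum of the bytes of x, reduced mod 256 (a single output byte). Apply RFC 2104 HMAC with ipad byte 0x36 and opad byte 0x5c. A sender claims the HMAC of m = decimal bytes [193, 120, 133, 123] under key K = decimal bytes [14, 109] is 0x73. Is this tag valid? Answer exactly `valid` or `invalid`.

Key decimal bytes [14, 109] = 0e 6d is 2 bytes ≤ B = 4; zero-pad to 4 bytes: K' = 0e 6d 00 00.
K' ⊕ ipad = 38 5b 36 36; K' ⊕ opad = 52 31 5c 5c.
Inner hash: sum = 56+91+54+54+193+120+133+123 = 824; mod 256 = 56 → 38.
Outer hash (recomputed tag): sum = 82+49+92+92+56 = 371; mod 256 = 115 → 73.
Recomputed tag = 73; claimed = 73 → match.

valid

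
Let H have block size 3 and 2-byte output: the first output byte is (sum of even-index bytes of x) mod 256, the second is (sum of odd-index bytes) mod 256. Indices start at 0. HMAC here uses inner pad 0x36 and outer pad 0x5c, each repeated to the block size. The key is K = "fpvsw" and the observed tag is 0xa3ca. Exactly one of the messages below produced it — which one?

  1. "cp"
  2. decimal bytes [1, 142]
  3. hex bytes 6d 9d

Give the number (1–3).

1

Key "fpvsw" = 66 70 76 73 77 is 5 bytes > B = 3, so hash it first: H(key) = 53 e3, then zero-pad to 3 bytes: K' = 53 e3 00.
K' ⊕ ipad = 65 d5 36; K' ⊕ opad = 0f bf 5c.
m1: inner = H(65 d5 36 63 70) = 0b 38; tag = H(0f bf 5c 0b 38) = a3ca ← matches
m2: inner = H(65 d5 36 01 8e) = 29 d6; tag = H(0f bf 5c 29 d6) = 41e8
m3: inner = H(65 d5 36 6d 9d) = 38 42; tag = H(0f bf 5c 38 42) = adf7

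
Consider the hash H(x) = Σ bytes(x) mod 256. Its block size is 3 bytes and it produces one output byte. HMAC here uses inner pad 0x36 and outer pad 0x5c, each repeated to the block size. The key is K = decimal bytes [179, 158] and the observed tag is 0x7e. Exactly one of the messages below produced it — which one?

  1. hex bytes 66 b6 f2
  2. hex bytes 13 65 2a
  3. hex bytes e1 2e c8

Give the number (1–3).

1

Key decimal bytes [179, 158] = b3 9e is 2 bytes ≤ B = 3; zero-pad to 3 bytes: K' = b3 9e 00.
K' ⊕ ipad = 85 a8 36; K' ⊕ opad = ef c2 5c.
m1: inner = H(85 a8 36 66 b6 f2) = 71; tag = H(ef c2 5c 71) = 7e ← matches
m2: inner = H(85 a8 36 13 65 2a) = 05; tag = H(ef c2 5c 05) = 12
m3: inner = H(85 a8 36 e1 2e c8) = 3a; tag = H(ef c2 5c 3a) = 47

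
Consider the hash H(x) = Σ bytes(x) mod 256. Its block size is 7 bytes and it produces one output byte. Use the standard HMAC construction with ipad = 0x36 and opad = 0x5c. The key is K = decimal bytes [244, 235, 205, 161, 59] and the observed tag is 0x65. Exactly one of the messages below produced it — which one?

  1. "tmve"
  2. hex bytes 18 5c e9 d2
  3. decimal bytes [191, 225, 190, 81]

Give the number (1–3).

Key decimal bytes [244, 235, 205, 161, 59] = f4 eb cd a1 3b is 5 bytes ≤ B = 7; zero-pad to 7 bytes: K' = f4 eb cd a1 3b 00 00.
K' ⊕ ipad = c2 dd fb 97 0d 36 36; K' ⊕ opad = a8 b7 91 fd 67 5c 5c.
m1: inner = H(c2 dd fb 97 0d 36 36 74 6d 76 65) = 66; tag = H(a8 b7 91 fd 67 5c 5c 66) = 72
m2: inner = H(c2 dd fb 97 0d 36 36 18 5c e9 d2) = d9; tag = H(a8 b7 91 fd 67 5c 5c d9) = e5
m3: inner = H(c2 dd fb 97 0d 36 36 bf e1 be 51) = 59; tag = H(a8 b7 91 fd 67 5c 5c 59) = 65 ← matches

3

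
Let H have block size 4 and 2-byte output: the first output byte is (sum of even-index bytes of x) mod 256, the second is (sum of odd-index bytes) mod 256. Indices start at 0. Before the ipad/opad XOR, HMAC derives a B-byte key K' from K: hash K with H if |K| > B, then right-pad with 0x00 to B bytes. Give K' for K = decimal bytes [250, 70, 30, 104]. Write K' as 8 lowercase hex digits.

fa461e68

Key decimal bytes [250, 70, 30, 104] = fa 46 1e 68 is exactly B = 4 bytes: K' = fa 46 1e 68.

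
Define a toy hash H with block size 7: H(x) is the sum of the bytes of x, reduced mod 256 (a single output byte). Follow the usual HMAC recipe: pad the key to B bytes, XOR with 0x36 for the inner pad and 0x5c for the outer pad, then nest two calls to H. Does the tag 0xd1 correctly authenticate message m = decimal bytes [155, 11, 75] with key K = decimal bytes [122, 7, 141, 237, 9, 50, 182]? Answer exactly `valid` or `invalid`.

Key decimal bytes [122, 7, 141, 237, 9, 50, 182] = 7a 07 8d ed 09 32 b6 is exactly B = 7 bytes: K' = 7a 07 8d ed 09 32 b6.
K' ⊕ ipad = 4c 31 bb db 3f 04 80; K' ⊕ opad = 26 5b d1 b1 55 6e ea.
Inner hash: sum = 76+49+187+219+63+4+128+155+11+75 = 967; mod 256 = 199 → c7.
Outer hash (recomputed tag): sum = 38+91+209+177+85+110+234+199 = 1143; mod 256 = 119 → 77.
Recomputed tag = 77; claimed = d1 → mismatch.

invalid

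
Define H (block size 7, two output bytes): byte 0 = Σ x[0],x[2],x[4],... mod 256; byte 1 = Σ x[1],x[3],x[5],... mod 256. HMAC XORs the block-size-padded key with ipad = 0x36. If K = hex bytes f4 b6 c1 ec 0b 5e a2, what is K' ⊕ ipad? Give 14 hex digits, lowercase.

Key hex bytes f4 b6 c1 ec 0b 5e a2 is exactly B = 7 bytes: K' = f4 b6 c1 ec 0b 5e a2.
XOR each byte with 0x36: f4⊕36=c2, b6⊕36=80, c1⊕36=f7, ec⊕36=da, 0b⊕36=3d, 5e⊕36=68, a2⊕36=94.

c280f7da3d6894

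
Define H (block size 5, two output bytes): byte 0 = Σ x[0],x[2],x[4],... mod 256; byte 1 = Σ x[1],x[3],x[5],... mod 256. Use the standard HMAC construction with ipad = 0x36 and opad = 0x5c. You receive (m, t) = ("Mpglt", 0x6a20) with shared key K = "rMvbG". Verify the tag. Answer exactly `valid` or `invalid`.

valid

Key "rMvbG" = 72 4d 76 62 47 is exactly B = 5 bytes: K' = 72 4d 76 62 47.
K' ⊕ ipad = 44 7b 40 54 71; K' ⊕ opad = 2e 11 2a 3e 1b.
Inner hash: even-index sum = 465 mod 256 = 209; odd-index sum = 503 mod 256 = 247 → d1 f7.
Outer hash (recomputed tag): even-index sum = 362 mod 256 = 106; odd-index sum = 288 mod 256 = 32 → 6a 20.
Recomputed tag = 6a20; claimed = 6a20 → match.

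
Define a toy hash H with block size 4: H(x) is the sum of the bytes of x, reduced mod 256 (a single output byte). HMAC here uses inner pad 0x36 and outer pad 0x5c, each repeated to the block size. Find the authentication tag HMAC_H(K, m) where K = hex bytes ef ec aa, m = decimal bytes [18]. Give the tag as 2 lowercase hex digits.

Key hex bytes ef ec aa is 3 bytes ≤ B = 4; zero-pad to 4 bytes: K' = ef ec aa 00.
K' ⊕ ipad = d9 da 9c 36.  K' ⊕ opad = b3 b0 f6 5c.
Inner input = (K'⊕ipad) ∥ m = d9 da 9c 36 ∥ 12.
Inner hash: sum = 217+218+156+54+18 = 663; mod 256 = 151 → 97.
Outer input = (K'⊕opad) ∥ inner = b3 b0 f6 5c ∥ 97.
Outer hash (tag): sum = 179+176+246+92+151 = 844; mod 256 = 76 → 4c.

4c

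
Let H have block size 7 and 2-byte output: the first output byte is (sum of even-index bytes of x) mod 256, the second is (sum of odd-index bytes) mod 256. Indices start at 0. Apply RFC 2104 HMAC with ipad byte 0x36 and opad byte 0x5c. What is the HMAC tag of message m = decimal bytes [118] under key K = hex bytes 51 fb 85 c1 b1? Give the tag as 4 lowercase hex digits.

Key hex bytes 51 fb 85 c1 b1 is 5 bytes ≤ B = 7; zero-pad to 7 bytes: K' = 51 fb 85 c1 b1 00 00.
K' ⊕ ipad = 67 cd b3 f7 87 36 36.  K' ⊕ opad = 0d a7 d9 9d ed 5c 5c.
Inner input = (K'⊕ipad) ∥ m = 67 cd b3 f7 87 36 36 ∥ 76.
Inner hash: even-index sum = 471 mod 256 = 215; odd-index sum = 624 mod 256 = 112 → d7 70.
Outer input = (K'⊕opad) ∥ inner = 0d a7 d9 9d ed 5c 5c ∥ d7 70.
Outer hash (tag): even-index sum = 671 mod 256 = 159; odd-index sum = 631 mod 256 = 119 → 9f 77.

9f77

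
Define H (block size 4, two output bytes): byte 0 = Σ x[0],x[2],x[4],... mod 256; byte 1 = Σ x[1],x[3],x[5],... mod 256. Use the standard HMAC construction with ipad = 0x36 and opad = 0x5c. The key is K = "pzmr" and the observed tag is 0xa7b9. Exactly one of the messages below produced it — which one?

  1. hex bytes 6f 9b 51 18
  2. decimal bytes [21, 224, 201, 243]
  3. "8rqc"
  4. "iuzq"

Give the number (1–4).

3

Key "pzmr" = 70 7a 6d 72 is exactly B = 4 bytes: K' = 70 7a 6d 72.
K' ⊕ ipad = 46 4c 5b 44; K' ⊕ opad = 2c 26 31 2e.
m1: inner = H(46 4c 5b 44 6f 9b 51 18) = 61 43; tag = H(2c 26 31 2e 61 43) = be97
m2: inner = H(46 4c 5b 44 15 e0 c9 f3) = 7f 63; tag = H(2c 26 31 2e 7f 63) = dcb7
m3: inner = H(46 4c 5b 44 38 72 71 63) = 4a 65; tag = H(2c 26 31 2e 4a 65) = a7b9 ← matches
m4: inner = H(46 4c 5b 44 69 75 7a 71) = 84 76; tag = H(2c 26 31 2e 84 76) = e1ca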